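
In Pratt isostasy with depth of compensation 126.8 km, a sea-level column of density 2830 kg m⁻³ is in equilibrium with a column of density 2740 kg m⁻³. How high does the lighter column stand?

ρ_ref D = ρ (D + h) → h = D (ρ_ref − ρ)/ρ.
h = 126.8 km × (2830 − 2740)/2740 = 4.16 km.

4.16 km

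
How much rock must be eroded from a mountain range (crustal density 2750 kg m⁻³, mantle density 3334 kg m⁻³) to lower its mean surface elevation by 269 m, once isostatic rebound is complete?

1540 m

Net drop Δ = e − u = e − e ρ_c/ρ_m = e (ρ_m − ρ_c)/ρ_m.
e = Δ ρ_m/(ρ_m − ρ_c) = 269 m × 3334/584 = 1540 m.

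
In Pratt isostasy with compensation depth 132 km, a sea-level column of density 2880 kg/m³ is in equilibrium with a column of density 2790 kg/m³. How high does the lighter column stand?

4.26 km

ρ_ref D = ρ (D + h) → h = D (ρ_ref − ρ)/ρ.
h = 132 km × (2880 − 2790)/2790 = 4.26 km.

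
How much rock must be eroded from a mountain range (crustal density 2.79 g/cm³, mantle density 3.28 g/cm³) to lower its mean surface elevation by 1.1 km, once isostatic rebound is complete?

7.36 km

Net drop Δ = e − u = e − e ρ_c/ρ_m = e (ρ_m − ρ_c)/ρ_m.
e = Δ ρ_m/(ρ_m − ρ_c) = 1.1 km × 3.28/0.49 = 7.36 km.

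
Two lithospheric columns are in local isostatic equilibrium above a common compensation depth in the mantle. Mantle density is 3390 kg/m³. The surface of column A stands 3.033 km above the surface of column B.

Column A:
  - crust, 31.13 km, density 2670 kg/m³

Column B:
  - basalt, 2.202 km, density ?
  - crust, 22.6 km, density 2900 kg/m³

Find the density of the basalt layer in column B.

Take the compensation level at the base of the deeper column (depth z_c below the surface of column A) and equate Σ ρ_i t_i down to z_c; mantle fills any gap and the z_c terms cancel.
Column A: 31.13×2670 + (z_c − 31.13)×3390
Column B: 3.033×0 + 2.202×ρ + 22.6×2900 + (z_c − 3.033 − 24.802)×3390
The z_c×3390 term appears on both sides and cancels. Collect the known terms of each column as K = Σ(ρt)_known − 3390 × (depth of known layers): K_A = 83117.1 − 3390×31.13 = −22413.6; K_B = 65540 − 3390×(3.033 + 24.802) = −28820.65.
Balance: K_A = K_B + 2.202×ρ, so ρ = (K_A − K_B)/2.202 = 6407.05/2.202 = 2910 kg/m³.

2910 kg/m³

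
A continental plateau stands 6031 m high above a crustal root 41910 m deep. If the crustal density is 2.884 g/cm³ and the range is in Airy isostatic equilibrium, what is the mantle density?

3.3 g/cm³

Airy balance: ρ_c h = (ρ_m − ρ_c) r → ρ_m = ρ_c (1 + h/r).
ρ_m = 2.884 × (1 + 6031 m/41910 m) = 3.3 g/cm³.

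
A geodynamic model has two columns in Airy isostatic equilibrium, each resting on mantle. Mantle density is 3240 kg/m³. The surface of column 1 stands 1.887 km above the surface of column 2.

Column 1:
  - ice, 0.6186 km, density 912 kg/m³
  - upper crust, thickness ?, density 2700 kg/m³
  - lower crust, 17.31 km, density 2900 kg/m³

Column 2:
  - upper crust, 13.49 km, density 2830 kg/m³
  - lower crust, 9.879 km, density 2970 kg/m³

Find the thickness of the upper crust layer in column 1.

12.9 km

Take the compensation level at the base of the deeper column (depth z_c below the surface of column 1) and equate Σ ρ_i t_i down to z_c; mantle fills any gap and the z_c terms cancel.
Column 1: 0.6186×912 + x×2700 + 17.31×2900 + (z_c − 17.9286 − x)×3240
Column 2: 1.887×0 + 13.49×2830 + 9.879×2970 + (z_c − 1.887 − 23.369)×3240
The z_c×3240 term appears on both sides and cancels. Collect the known terms of each column as K = Σ(ρt)_known − 3240 × (depth of known layers): K_1 = 50763.1632 − 3240×17.9286 = −7325.5008; K_2 = 67517.33 − 3240×(1.887 + 23.369) = −14312.11.
Balance: K_1 − x×(3240 − 2700) = K_2, so x = (K_1 − K_2)/(3240 − 2700) = 6986.61/540 = 12.9 km.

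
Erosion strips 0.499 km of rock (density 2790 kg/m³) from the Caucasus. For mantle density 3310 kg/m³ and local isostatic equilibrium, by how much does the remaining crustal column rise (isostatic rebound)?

0.421 km

Unloading: uplift u = e ρ_c/ρ_m = 0.499 km × 2790/3310 = 0.421 km.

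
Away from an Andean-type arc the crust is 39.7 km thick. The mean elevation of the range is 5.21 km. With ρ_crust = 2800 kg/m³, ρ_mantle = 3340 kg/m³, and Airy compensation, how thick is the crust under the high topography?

71.9 km

Root depth r = h ρ_c / (ρ_m − ρ_c) = 5.21 km × 2800 / 540 = 27.01 km.
Total thickness = T + h + r = 39.7 km + 5.21 km + 27.01 km = 71.9 km.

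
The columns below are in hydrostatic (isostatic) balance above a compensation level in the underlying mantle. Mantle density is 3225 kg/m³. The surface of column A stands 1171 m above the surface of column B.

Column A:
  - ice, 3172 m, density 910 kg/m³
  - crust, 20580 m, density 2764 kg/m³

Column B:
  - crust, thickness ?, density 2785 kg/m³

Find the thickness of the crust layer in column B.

Take the compensation level at the base of the deeper column (depth z_c below the surface of column A) and equate Σ ρ_i t_i down to z_c; mantle fills any gap and the z_c terms cancel.
Column A: 3172×910 + 20580×2764 + (z_c − 23752)×3225
Column B: 1171×0 + x×2785 + (z_c − 1171 − 0 − x)×3225
The z_c×3225 term appears on both sides and cancels. Collect the known terms of each column as K = Σ(ρt)_known − 3225 × (depth of known layers): K_A = 59769640 − 3225×23752 = −16830560; K_B = 0 − 3225×(1171 + 0) = −3776475.
Balance: K_A = K_B − x×(3225 − 2785), so x = (K_B − K_A)/(3225 − 2785) = 13054100/440 = 29700 m.

29700 m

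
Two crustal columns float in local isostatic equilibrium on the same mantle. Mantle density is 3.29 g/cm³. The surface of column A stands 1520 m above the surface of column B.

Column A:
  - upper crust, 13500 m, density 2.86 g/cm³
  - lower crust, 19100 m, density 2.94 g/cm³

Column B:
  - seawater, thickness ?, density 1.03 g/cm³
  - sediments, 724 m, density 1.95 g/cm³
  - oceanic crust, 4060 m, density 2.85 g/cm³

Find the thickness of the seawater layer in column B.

Take the compensation level at the base of the deeper column (depth z_c below the surface of column A) and equate Σ ρ_i t_i down to z_c; mantle fills any gap and the z_c terms cancel.
Column A: 13500×2.86 + 19100×2.94 + (z_c − 32600)×3.29
Column B: 1520×0 + x×1.03 + 724×1.95 + 4060×2.85 + (z_c − 1520 − 4784 − x)×3.29
The z_c×3.29 term appears on both sides and cancels. Collect the known terms of each column as K = Σ(ρt)_known − 3.29 × (depth of known layers): K_A = 94764 − 3.29×32600 = −12490; K_B = 12982.8 − 3.29×(1520 + 4784) = −7757.36.
Balance: K_A = K_B − x×(3.29 − 1.03), so x = (K_B − K_A)/(3.29 − 1.03) = 4732.64/2.26 = 2090 m.

2090 m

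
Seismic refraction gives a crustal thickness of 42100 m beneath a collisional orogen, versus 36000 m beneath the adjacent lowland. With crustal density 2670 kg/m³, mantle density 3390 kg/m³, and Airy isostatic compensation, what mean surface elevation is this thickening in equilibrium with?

1300 m

Excess crust Δ = 42100 m − 36000 m = 6100 m, split between elevation h and root r with h + r = Δ.
Airy balance ρ_c h = (ρ_m − ρ_c) r gives r = h ρ_c/(ρ_m − ρ_c), so h (1 + ρ_c/(ρ_m − ρ_c)) = Δ, i.e. h = Δ (ρ_m − ρ_c)/ρ_m.
h = 6100 m × 720/3390 = 1300 m.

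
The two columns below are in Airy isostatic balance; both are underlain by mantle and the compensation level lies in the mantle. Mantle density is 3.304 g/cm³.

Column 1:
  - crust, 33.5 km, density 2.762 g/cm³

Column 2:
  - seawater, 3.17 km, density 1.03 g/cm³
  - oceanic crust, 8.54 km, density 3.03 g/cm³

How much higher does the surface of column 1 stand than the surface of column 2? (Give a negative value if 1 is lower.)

2.61 km

For any compensation level in the mantle, the mantle terms cancel and isostasy reduces to e = (Σt_1 − Σt_2) − (Σ(ρt)_1 − Σ(ρt)_2) / ρ_m.
Σt_1 = 33.5 km; Σt_2 = 11.71 km; Σ(ρt)_1 = 92.527; Σ(ρt)_2 = 29.1413 (in km·g/cm³).
e = (33.5 − 11.71) − (92.527 − 29.1413) / 3.304 = 2.61 km.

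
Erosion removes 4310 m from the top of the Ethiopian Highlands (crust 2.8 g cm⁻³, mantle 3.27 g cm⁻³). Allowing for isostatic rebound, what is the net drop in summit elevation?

Rebound u = e ρ_c/ρ_m = 4310 m × 2.8/3.27 = 3691 m.
Net surface drop = e − u = 4310 m − 3691 m = e (ρ_m − ρ_c)/ρ_m = 619 m.

619 m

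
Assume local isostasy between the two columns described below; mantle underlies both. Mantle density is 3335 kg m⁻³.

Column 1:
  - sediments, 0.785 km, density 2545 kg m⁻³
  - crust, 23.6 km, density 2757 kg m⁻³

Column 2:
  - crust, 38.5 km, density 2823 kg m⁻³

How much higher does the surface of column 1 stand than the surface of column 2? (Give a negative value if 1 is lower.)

−1.63 km

For any compensation level in the mantle, the mantle terms cancel and isostasy reduces to e = (Σt_1 − Σt_2) − (Σ(ρt)_1 − Σ(ρt)_2) / ρ_m.
Σt_1 = 24.385 km; Σt_2 = 38.5 km; Σ(ρt)_1 = 67063.025; Σ(ρt)_2 = 108685.5 (in km·kg m⁻³).
e = (24.385 − 38.5) − (67063.025 − 108685.5) / 3335 = −1.63 km.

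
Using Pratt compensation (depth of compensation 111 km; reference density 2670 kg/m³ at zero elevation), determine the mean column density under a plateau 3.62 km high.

Pratt balance: ρ_ref D = ρ (D + h).
ρ = ρ_ref D/(D + h) = 2670 × 111 km/(111 km + 3.62 km) = 2590 kg/m³.

2590 kg/m³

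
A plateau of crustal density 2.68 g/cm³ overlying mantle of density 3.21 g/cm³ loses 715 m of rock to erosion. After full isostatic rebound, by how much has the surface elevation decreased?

118 m

Rebound u = e ρ_c/ρ_m = 715 m × 2.68/3.21 = 596.9 m.
Net surface drop = e − u = 715 m − 596.9 m = e (ρ_m − ρ_c)/ρ_m = 118 m.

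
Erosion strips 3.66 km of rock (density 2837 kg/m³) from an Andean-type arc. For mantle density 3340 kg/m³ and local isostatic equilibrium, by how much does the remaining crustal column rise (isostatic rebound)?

3.11 km

Unloading: uplift u = e ρ_c/ρ_m = 3.66 km × 2837/3340 = 3.11 km.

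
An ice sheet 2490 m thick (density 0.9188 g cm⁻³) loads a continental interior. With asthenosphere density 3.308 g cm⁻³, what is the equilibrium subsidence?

692 m

By Archimedes' principle applied to the lithosphere: the ice load ρ_ice t is balanced by mantle displaced below, ρ_m s.
s = t ρ_ice / ρ_m = 2490 m × 0.9188/3.308 = 692 m.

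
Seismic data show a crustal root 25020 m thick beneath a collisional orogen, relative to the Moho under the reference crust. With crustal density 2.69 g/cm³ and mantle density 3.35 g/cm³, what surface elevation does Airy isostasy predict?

6140 m

Equating mass per unit area of the two columns: ρ_c h = (ρ_m − ρ_c) r.
h = r (ρ_m − ρ_c) / ρ_c = 25020 m × (3.35 − 2.69) / 2.69 = 6140 m.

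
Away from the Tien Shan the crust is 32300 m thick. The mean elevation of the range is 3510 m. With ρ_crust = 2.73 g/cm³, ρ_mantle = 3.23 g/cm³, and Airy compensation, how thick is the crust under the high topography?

55000 m

Root depth r = h ρ_c / (ρ_m − ρ_c) = 3510 m × 2.73 / 0.5 = 19160 m.
Total thickness = T + h + r = 32300 m + 3510 m + 19160 m = 55000 m.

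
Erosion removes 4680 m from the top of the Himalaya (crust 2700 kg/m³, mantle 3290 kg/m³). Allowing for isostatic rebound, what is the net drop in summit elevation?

839 m

Rebound u = e ρ_c/ρ_m = 4680 m × 2700/3290 = 3841 m.
Net surface drop = e − u = 4680 m − 3841 m = e (ρ_m − ρ_c)/ρ_m = 839 m.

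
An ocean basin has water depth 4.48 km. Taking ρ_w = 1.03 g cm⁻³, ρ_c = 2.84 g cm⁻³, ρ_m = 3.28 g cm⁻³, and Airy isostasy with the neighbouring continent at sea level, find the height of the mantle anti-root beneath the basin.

18.4 km

For local isostatic compensation: replacing crust with seawater at the top is compensated by replacing crust with mantle at the base: d (ρ_c − ρ_w) = a (ρ_m − ρ_c).
a = d (ρ_c − ρ_w)/(ρ_m − ρ_c) = 4.48 km × 1.81/0.44 = 18.4 km.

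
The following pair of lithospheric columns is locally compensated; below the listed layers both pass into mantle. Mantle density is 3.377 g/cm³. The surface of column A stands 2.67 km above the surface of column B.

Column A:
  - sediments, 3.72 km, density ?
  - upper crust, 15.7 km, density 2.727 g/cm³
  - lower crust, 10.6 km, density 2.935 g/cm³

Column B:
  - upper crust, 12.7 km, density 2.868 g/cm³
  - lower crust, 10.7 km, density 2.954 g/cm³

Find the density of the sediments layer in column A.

2 g/cm³

Take the compensation level at the base of the deeper column (depth z_c below the surface of column A) and equate Σ ρ_i t_i down to z_c; mantle fills any gap and the z_c terms cancel.
Column A: 3.72×ρ + 15.7×2.727 + 10.6×2.935 + (z_c − 30.02)×3.377
Column B: 2.67×0 + 12.7×2.868 + 10.7×2.954 + (z_c − 2.67 − 23.4)×3.377
The z_c×3.377 term appears on both sides and cancels. Collect the known terms of each column as K = Σ(ρt)_known − 3.377 × (depth of known layers): K_A = 73.9249 − 3.377×30.02 = −27.45264; K_B = 68.0314 − 3.377×(2.67 + 23.4) = −20.00699.
Balance: K_A + 3.72×ρ = K_B, so ρ = (K_B − K_A)/3.72 = 7.44565/3.72 = 2 g/cm³.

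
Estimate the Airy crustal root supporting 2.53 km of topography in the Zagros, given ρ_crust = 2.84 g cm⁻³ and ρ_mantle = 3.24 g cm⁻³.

18 km

For local isostatic compensation: the weight of the topography is balanced by the buoyancy of the root, ρ_c h = (ρ_m − ρ_c) r.
r = h · ρ_c / (ρ_m − ρ_c) = 2.53 km × 2.84 / (3.24 − 2.84) = 18 km.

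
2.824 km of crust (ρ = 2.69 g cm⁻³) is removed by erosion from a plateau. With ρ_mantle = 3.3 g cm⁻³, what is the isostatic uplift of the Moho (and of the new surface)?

Unloading: uplift u = e ρ_c/ρ_m = 2.824 km × 2.69/3.3 = 2.3 km.

2.3 km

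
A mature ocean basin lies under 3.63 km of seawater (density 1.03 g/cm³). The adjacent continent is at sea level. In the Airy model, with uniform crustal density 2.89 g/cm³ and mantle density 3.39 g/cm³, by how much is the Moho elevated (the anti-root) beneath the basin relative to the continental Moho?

Isostatic balance requires: replacing crust with seawater at the top is compensated by replacing crust with mantle at the base: d (ρ_c − ρ_w) = a (ρ_m − ρ_c).
a = d (ρ_c − ρ_w)/(ρ_m − ρ_c) = 3.63 km × 1.86/0.5 = 13.5 km.

13.5 km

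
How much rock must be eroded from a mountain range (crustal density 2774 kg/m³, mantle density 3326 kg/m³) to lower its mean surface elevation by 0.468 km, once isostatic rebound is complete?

Net drop Δ = e − u = e − e ρ_c/ρ_m = e (ρ_m − ρ_c)/ρ_m.
e = Δ ρ_m/(ρ_m − ρ_c) = 0.468 km × 3326/552 = 2.82 km.

2.82 km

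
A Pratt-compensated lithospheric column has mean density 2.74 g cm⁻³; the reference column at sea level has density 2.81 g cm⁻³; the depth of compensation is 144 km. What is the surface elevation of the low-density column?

ρ_ref D = ρ (D + h) → h = D (ρ_ref − ρ)/ρ.
h = 144 km × (2.81 − 2.74)/2.74 = 3.68 km.

3.68 km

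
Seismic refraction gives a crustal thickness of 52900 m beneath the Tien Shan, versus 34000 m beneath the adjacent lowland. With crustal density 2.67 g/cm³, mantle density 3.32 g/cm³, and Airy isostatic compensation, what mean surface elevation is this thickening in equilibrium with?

Excess crust Δ = 52900 m − 34000 m = 18900 m, split between elevation h and root r with h + r = Δ.
Airy balance ρ_c h = (ρ_m − ρ_c) r gives r = h ρ_c/(ρ_m − ρ_c), so h (1 + ρ_c/(ρ_m − ρ_c)) = Δ, i.e. h = Δ (ρ_m − ρ_c)/ρ_m.
h = 18900 m × 0.65/3.32 = 3700 m.

3700 m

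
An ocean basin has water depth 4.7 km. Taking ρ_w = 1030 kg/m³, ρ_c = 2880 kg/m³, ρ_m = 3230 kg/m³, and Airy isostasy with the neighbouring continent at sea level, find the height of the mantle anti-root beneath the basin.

24.8 km

Isostatic balance requires: replacing crust with seawater at the top is compensated by replacing crust with mantle at the base: d (ρ_c − ρ_w) = a (ρ_m − ρ_c).
a = d (ρ_c − ρ_w)/(ρ_m − ρ_c) = 4.7 km × 1850/350 = 24.8 km.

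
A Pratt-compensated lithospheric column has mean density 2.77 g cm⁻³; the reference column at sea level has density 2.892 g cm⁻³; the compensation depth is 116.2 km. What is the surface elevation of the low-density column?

ρ_ref D = ρ (D + h) → h = D (ρ_ref − ρ)/ρ.
h = 116.2 km × (2.892 − 2.77)/2.77 = 5.12 km.

5.12 km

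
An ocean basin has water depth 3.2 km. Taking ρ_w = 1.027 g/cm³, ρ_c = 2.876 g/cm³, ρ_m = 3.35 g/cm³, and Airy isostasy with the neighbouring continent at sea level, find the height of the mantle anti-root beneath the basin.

12.5 km

Isostatic balance requires: replacing crust with seawater at the top is compensated by replacing crust with mantle at the base: d (ρ_c − ρ_w) = a (ρ_m − ρ_c).
a = d (ρ_c − ρ_w)/(ρ_m − ρ_c) = 3.2 km × 1.849/0.474 = 12.5 km.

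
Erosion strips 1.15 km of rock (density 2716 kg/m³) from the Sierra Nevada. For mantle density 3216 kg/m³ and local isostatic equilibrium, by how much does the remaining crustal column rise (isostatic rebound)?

0.971 km

Unloading: uplift u = e ρ_c/ρ_m = 1.15 km × 2716/3216 = 0.971 km.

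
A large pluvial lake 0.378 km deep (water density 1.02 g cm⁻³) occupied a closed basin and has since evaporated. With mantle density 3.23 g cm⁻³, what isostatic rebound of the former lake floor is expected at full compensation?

0.119 km

u = d ρ_w/ρ_m = 0.378 km × 1.02/3.23 = 0.119 km.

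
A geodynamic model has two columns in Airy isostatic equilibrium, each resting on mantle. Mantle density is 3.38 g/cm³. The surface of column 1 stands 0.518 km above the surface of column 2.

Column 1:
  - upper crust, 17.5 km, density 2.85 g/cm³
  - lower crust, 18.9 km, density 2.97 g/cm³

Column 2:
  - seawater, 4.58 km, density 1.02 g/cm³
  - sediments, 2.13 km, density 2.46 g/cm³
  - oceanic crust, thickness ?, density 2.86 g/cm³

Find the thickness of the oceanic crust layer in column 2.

Take the compensation level at the base of the deeper column (depth z_c below the surface of column 1) and equate Σ ρ_i t_i down to z_c; mantle fills any gap and the z_c terms cancel.
Column 1: 17.5×2.85 + 18.9×2.97 + (z_c − 36.4)×3.38
Column 2: 0.518×0 + 4.58×1.02 + 2.13×2.46 + x×2.86 + (z_c − 0.518 − 6.71 − x)×3.38
The z_c×3.38 term appears on both sides and cancels. Collect the known terms of each column as K = Σ(ρt)_known − 3.38 × (depth of known layers): K_1 = 106.008 − 3.38×36.4 = −17.024; K_2 = 9.9114 − 3.38×(0.518 + 6.71) = −14.51924.
Balance: K_1 = K_2 − x×(3.38 − 2.86), so x = (K_2 − K_1)/(3.38 − 2.86) = 2.50476/0.52 = 4.82 km.

4.82 km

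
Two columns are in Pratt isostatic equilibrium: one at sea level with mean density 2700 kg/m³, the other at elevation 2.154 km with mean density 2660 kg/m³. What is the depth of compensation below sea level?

ρ_ref D = ρ (D + h) → D (ρ_ref − ρ) = ρ h.
D = ρ h/(ρ_ref − ρ) = 2660 × 2.154 km/(2700 − 2660) = 143 km.

143 km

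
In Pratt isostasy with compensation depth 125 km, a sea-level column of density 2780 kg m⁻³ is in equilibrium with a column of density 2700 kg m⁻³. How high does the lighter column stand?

ρ_ref D = ρ (D + h) → h = D (ρ_ref − ρ)/ρ.
h = 125 km × (2780 − 2700)/2700 = 3.7 km.

3.7 km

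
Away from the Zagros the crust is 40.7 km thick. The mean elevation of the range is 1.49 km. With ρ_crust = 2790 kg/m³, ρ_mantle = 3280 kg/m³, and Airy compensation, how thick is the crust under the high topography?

50.7 km

Root depth r = h ρ_c / (ρ_m − ρ_c) = 1.49 km × 2790 / 490 = 8.484 km.
Total thickness = T + h + r = 40.7 km + 1.49 km + 8.484 km = 50.7 km.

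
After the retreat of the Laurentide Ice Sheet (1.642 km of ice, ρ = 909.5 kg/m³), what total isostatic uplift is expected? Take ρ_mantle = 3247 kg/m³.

Removing the load lets mantle flow back in; uplift u satisfies ρ_ice t = ρ_m u.
u = t ρ_ice/ρ_m = 1.642 km × 909.5/3247 = 0.46 km.

0.46 km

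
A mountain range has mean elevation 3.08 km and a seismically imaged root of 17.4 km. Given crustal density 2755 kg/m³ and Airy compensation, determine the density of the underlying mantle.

3240 kg/m³

Airy balance: ρ_c h = (ρ_m − ρ_c) r → ρ_m = ρ_c (1 + h/r).
ρ_m = 2755 × (1 + 3.08 km/17.4 km) = 3240 kg/m³.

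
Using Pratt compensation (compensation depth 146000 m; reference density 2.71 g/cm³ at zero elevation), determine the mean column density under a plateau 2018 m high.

Pratt balance: ρ_ref D = ρ (D + h).
ρ = ρ_ref D/(D + h) = 2.71 × 146000 m/(146000 m + 2018 m) = 2.67 g/cm³.

2.67 g/cm³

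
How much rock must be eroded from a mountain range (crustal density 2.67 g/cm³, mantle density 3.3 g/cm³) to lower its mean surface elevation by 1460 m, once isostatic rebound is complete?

7650 m

Net drop Δ = e − u = e − e ρ_c/ρ_m = e (ρ_m − ρ_c)/ρ_m.
e = Δ ρ_m/(ρ_m − ρ_c) = 1460 m × 3.3/0.63 = 7650 m.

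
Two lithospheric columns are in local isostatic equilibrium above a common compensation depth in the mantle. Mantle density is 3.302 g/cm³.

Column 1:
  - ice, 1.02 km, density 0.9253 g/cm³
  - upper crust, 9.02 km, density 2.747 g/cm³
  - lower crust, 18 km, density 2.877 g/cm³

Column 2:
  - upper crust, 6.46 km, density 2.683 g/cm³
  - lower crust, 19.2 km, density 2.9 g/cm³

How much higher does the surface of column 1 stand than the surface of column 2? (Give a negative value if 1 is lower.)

For any compensation level in the mantle, the mantle terms cancel and isostasy reduces to e = (Σt_1 − Σt_2) − (Σ(ρt)_1 − Σ(ρt)_2) / ρ_m.
Σt_1 = 28.04 km; Σt_2 = 25.66 km; Σ(ρt)_1 = 77.507746; Σ(ρt)_2 = 73.01218 (in km·g/cm³).
e = (28.04 − 25.66) − (77.507746 − 73.01218) / 3.302 = 1.02 km.

1.02 km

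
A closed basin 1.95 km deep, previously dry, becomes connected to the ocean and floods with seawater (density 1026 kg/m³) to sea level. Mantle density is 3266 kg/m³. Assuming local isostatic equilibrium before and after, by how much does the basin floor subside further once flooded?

After flooding the water column is d + s deep. Its weight must equal the weight of mantle displaced by the extra subsidence s: (d + s) ρ_w = s ρ_m.
s = d ρ_w / (ρ_m − ρ_w) = 1.95 km × 1026/(3266 − 1026) = 0.893 km.

0.893 km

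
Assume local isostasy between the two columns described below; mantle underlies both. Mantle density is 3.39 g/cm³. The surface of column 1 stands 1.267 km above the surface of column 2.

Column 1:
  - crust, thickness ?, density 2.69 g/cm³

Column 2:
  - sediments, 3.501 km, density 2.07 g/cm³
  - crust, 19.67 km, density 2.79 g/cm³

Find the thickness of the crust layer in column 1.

Take the compensation level at the base of the deeper column (depth z_c below the surface of column 1) and equate Σ ρ_i t_i down to z_c; mantle fills any gap and the z_c terms cancel.
Column 1: x×2.69 + (z_c − 0 − x)×3.39
Column 2: 1.267×0 + 3.501×2.07 + 19.67×2.79 + (z_c − 1.267 − 23.171)×3.39
The z_c×3.39 term appears on both sides and cancels. Collect the known terms of each column as K = Σ(ρt)_known − 3.39 × (depth of known layers): K_1 = 0 − 3.39×0 = 0; K_2 = 62.12637 − 3.39×(1.267 + 23.171) = −20.71845.
Balance: K_1 − x×(3.39 − 2.69) = K_2, so x = (K_1 − K_2)/(3.39 − 2.69) = 20.7185/0.7 = 29.6 km.

29.6 km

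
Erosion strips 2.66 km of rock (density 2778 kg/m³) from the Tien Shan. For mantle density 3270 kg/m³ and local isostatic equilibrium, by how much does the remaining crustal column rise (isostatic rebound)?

2.26 km

Unloading: uplift u = e ρ_c/ρ_m = 2.66 km × 2778/3270 = 2.26 km.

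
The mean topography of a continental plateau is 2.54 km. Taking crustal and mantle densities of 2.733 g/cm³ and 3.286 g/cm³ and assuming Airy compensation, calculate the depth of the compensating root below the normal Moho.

By Archimedes' principle applied to the lithosphere: the weight of the topography is balanced by the buoyancy of the root, ρ_c h = (ρ_m − ρ_c) r.
r = h · ρ_c / (ρ_m − ρ_c) = 2.54 km × 2.733 / (3.286 − 2.733) = 12.6 km.

12.6 km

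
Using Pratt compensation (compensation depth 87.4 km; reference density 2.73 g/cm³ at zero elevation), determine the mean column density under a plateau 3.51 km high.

2.62 g/cm³

Pratt balance: ρ_ref D = ρ (D + h).
ρ = ρ_ref D/(D + h) = 2.73 × 87.4 km/(87.4 km + 3.51 km) = 2.62 g/cm³.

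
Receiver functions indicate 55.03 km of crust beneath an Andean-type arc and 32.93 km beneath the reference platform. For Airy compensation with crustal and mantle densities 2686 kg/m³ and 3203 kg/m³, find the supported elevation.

3.57 km

Excess crust Δ = 55.03 km − 32.93 km = 22.1 km, split between elevation h and root r with h + r = Δ.
Airy balance ρ_c h = (ρ_m − ρ_c) r gives r = h ρ_c/(ρ_m − ρ_c), so h (1 + ρ_c/(ρ_m − ρ_c)) = Δ, i.e. h = Δ (ρ_m − ρ_c)/ρ_m.
h = 22.1 km × 517/3203 = 3.57 km.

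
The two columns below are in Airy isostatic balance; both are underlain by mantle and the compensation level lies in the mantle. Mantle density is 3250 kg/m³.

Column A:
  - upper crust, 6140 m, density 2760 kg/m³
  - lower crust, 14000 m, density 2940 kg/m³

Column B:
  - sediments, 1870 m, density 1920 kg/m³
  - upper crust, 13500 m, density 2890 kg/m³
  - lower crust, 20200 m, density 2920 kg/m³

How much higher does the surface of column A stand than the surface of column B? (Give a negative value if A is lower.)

For any compensation level in the mantle, the mantle terms cancel and isostasy reduces to e = (Σt_A − Σt_B) − (Σ(ρt)_A − Σ(ρt)_B) / ρ_m.
Σt_A = 20140 m; Σt_B = 35570 m; Σ(ρt)_A = 58106400; Σ(ρt)_B = 101589400 (in m·kg/m³).
e = (20140 − 35570) − (58106400 − 101589400) / 3250 = −2050 m.

−2050 m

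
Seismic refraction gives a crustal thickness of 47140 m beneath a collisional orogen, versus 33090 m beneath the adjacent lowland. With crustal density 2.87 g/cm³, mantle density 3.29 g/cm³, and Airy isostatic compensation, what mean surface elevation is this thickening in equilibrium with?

Excess crust Δ = 47140 m − 33090 m = 14050 m, split between elevation h and root r with h + r = Δ.
Airy balance ρ_c h = (ρ_m − ρ_c) r gives r = h ρ_c/(ρ_m − ρ_c), so h (1 + ρ_c/(ρ_m − ρ_c)) = Δ, i.e. h = Δ (ρ_m − ρ_c)/ρ_m.
h = 14050 m × 0.42/3.29 = 1790 m.

1790 m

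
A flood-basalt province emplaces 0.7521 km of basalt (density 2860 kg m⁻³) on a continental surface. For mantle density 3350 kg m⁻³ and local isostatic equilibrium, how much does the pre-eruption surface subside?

Subaerial loading: s = t ρ_load / ρ_m.
s = 0.7521 km × 2860/3350 = 0.642 km.

0.642 km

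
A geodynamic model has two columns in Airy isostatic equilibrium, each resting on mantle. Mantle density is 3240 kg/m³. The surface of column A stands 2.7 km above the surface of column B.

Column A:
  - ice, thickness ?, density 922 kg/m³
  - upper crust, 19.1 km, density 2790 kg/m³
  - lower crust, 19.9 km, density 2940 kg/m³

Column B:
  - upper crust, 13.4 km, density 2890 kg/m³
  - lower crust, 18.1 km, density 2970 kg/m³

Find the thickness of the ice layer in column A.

1.62 km

Take the compensation level at the base of the deeper column (depth z_c below the surface of column A) and equate Σ ρ_i t_i down to z_c; mantle fills any gap and the z_c terms cancel.
Column A: x×922 + 19.1×2790 + 19.9×2940 + (z_c − 39 − x)×3240
Column B: 2.7×0 + 13.4×2890 + 18.1×2970 + (z_c − 2.7 − 31.5)×3240
The z_c×3240 term appears on both sides and cancels. Collect the known terms of each column as K = Σ(ρt)_known − 3240 × (depth of known layers): K_A = 111795 − 3240×39 = −14565; K_B = 92483 − 3240×(2.7 + 31.5) = −18325.
Balance: K_A − x×(3240 − 922) = K_B, so x = (K_A − K_B)/(3240 − 922) = 3760/2318 = 1.62 km.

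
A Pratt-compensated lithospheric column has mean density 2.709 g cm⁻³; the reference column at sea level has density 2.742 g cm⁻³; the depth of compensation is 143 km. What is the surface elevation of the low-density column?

ρ_ref D = ρ (D + h) → h = D (ρ_ref − ρ)/ρ.
h = 143 km × (2.742 − 2.709)/2.709 = 1.74 km.

1.74 km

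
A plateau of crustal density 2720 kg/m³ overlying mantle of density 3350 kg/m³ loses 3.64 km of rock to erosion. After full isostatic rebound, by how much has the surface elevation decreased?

Rebound u = e ρ_c/ρ_m = 3.64 km × 2720/3350 = 2.955 km.
Net surface drop = e − u = 3.64 km − 2.955 km = e (ρ_m − ρ_c)/ρ_m = 0.685 km.

0.685 km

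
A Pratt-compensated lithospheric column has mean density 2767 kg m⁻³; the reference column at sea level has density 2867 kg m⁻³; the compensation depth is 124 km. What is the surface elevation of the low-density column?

4.48 km

ρ_ref D = ρ (D + h) → h = D (ρ_ref − ρ)/ρ.
h = 124 km × (2867 − 2767)/2767 = 4.48 km.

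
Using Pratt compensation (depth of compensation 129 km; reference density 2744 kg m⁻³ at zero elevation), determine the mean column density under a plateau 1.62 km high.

Pratt balance: ρ_ref D = ρ (D + h).
ρ = ρ_ref D/(D + h) = 2744 × 129 km/(129 km + 1.62 km) = 2710 kg m⁻³.

2710 kg m⁻³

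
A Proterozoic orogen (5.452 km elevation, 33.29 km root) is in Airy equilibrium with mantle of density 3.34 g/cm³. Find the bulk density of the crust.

ρ_c h = (ρ_m − ρ_c) r → ρ_c (h + r) = ρ_m r → ρ_c = ρ_m r / (h + r).
ρ_c = 3.34 × 33.29 km / (5.452 km + 33.29 km) = 2.87 g/cm³.

2.87 g/cm³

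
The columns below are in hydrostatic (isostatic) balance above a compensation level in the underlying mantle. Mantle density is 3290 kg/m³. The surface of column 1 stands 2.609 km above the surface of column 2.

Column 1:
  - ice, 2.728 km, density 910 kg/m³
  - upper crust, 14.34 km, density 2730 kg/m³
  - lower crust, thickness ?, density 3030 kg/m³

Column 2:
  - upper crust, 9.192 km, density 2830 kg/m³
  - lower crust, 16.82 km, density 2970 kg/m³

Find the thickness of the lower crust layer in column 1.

14.1 km

Take the compensation level at the base of the deeper column (depth z_c below the surface of column 1) and equate Σ ρ_i t_i down to z_c; mantle fills any gap and the z_c terms cancel.
Column 1: 2.728×910 + 14.34×2730 + x×3030 + (z_c − 17.068 − x)×3290
Column 2: 2.609×0 + 9.192×2830 + 16.82×2970 + (z_c − 2.609 − 26.012)×3290
The z_c×3290 term appears on both sides and cancels. Collect the known terms of each column as K = Σ(ρt)_known − 3290 × (depth of known layers): K_1 = 41630.68 − 3290×17.068 = −14523.04; K_2 = 75968.76 − 3290×(2.609 + 26.012) = −18194.33.
Balance: K_1 − x×(3290 − 3030) = K_2, so x = (K_1 − K_2)/(3290 − 3030) = 3671.29/260 = 14.1 km.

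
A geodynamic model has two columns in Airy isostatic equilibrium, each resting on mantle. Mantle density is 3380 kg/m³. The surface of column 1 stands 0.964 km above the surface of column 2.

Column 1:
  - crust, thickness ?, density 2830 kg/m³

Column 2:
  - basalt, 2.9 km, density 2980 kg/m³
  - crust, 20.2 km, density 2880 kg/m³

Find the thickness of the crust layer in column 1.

Take the compensation level at the base of the deeper column (depth z_c below the surface of column 1) and equate Σ ρ_i t_i down to z_c; mantle fills any gap and the z_c terms cancel.
Column 1: x×2830 + (z_c − 0 − x)×3380
Column 2: 0.964×0 + 2.9×2980 + 20.2×2880 + (z_c − 0.964 − 23.1)×3380
The z_c×3380 term appears on both sides and cancels. Collect the known terms of each column as K = Σ(ρt)_known − 3380 × (depth of known layers): K_1 = 0 − 3380×0 = 0; K_2 = 66818 − 3380×(0.964 + 23.1) = −14518.32.
Balance: K_1 − x×(3380 − 2830) = K_2, so x = (K_1 − K_2)/(3380 − 2830) = 14518.3/550 = 26.4 km.

26.4 km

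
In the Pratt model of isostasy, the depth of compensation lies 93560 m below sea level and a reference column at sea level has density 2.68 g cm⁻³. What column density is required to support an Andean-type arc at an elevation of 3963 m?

Pratt balance: ρ_ref D = ρ (D + h).
ρ = ρ_ref D/(D + h) = 2.68 × 93560 m/(93560 m + 3963 m) = 2.57 g cm⁻³.

2.57 g cm⁻³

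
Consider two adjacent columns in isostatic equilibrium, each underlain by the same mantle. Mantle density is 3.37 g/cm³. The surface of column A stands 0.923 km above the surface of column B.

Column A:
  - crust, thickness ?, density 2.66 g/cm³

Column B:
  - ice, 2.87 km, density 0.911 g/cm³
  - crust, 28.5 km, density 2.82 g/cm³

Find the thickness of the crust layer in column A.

Take the compensation level at the base of the deeper column (depth z_c below the surface of column A) and equate Σ ρ_i t_i down to z_c; mantle fills any gap and the z_c terms cancel.
Column A: x×2.66 + (z_c − 0 − x)×3.37
Column B: 0.923×0 + 2.87×0.911 + 28.5×2.82 + (z_c − 0.923 − 31.37)×3.37
The z_c×3.37 term appears on both sides and cancels. Collect the known terms of each column as K = Σ(ρt)_known − 3.37 × (depth of known layers): K_A = 0 − 3.37×0 = 0; K_B = 82.98457 − 3.37×(0.923 + 31.37) = −25.84284.
Balance: K_A − x×(3.37 − 2.66) = K_B, so x = (K_A − K_B)/(3.37 − 2.66) = 25.8428/0.71 = 36.4 km.

36.4 km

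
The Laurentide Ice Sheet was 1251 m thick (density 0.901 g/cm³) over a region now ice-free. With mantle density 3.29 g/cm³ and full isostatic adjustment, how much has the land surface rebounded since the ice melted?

343 m

Removing the load lets mantle flow back in; uplift u satisfies ρ_ice t = ρ_m u.
u = t ρ_ice/ρ_m = 1251 m × 0.901/3.29 = 343 m.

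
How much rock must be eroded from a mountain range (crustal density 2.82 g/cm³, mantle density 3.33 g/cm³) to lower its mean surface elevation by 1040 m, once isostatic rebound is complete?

Net drop Δ = e − u = e − e ρ_c/ρ_m = e (ρ_m − ρ_c)/ρ_m.
e = Δ ρ_m/(ρ_m − ρ_c) = 1040 m × 3.33/0.51 = 6790 m.

6790 m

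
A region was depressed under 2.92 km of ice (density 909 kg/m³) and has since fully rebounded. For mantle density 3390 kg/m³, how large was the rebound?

0.783 km

Removing the load lets mantle flow back in; uplift u satisfies ρ_ice t = ρ_m u.
u = t ρ_ice/ρ_m = 2.92 km × 909/3390 = 0.783 km.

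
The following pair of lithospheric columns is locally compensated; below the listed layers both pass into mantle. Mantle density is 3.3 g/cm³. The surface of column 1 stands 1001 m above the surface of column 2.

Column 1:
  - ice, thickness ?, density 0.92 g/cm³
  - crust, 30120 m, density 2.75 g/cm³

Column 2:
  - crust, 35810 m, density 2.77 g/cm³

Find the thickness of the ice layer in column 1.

2400 m

Take the compensation level at the base of the deeper column (depth z_c below the surface of column 1) and equate Σ ρ_i t_i down to z_c; mantle fills any gap and the z_c terms cancel.
Column 1: x×0.92 + 30120×2.75 + (z_c − 30120 − x)×3.3
Column 2: 1001×0 + 35810×2.77 + (z_c − 1001 − 35810)×3.3
The z_c×3.3 term appears on both sides and cancels. Collect the known terms of each column as K = Σ(ρt)_known − 3.3 × (depth of known layers): K_1 = 82830 − 3.3×30120 = −16566; K_2 = 99193.7 − 3.3×(1001 + 35810) = −22282.6.
Balance: K_1 − x×(3.3 − 0.92) = K_2, so x = (K_1 − K_2)/(3.3 − 0.92) = 5716.6/2.38 = 2400 m.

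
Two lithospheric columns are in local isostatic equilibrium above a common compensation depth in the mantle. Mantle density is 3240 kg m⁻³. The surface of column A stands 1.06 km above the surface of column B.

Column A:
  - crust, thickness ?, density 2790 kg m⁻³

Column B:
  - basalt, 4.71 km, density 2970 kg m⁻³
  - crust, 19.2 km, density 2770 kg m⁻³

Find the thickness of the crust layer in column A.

Take the compensation level at the base of the deeper column (depth z_c below the surface of column A) and equate Σ ρ_i t_i down to z_c; mantle fills any gap and the z_c terms cancel.
Column A: x×2790 + (z_c − 0 − x)×3240
Column B: 1.06×0 + 4.71×2970 + 19.2×2770 + (z_c − 1.06 − 23.91)×3240
The z_c×3240 term appears on both sides and cancels. Collect the known terms of each column as K = Σ(ρt)_known − 3240 × (depth of known layers): K_A = 0 − 3240×0 = 0; K_B = 67172.7 − 3240×(1.06 + 23.91) = −13730.1.
Balance: K_A − x×(3240 − 2790) = K_B, so x = (K_A − K_B)/(3240 − 2790) = 13730.1/450 = 30.5 km.

30.5 km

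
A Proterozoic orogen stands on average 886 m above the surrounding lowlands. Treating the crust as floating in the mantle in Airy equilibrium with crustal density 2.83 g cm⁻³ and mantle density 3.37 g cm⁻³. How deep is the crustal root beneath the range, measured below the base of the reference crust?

4640 m

By Archimedes' principle applied to the lithosphere: the weight of the topography is balanced by the buoyancy of the root, ρ_c h = (ρ_m − ρ_c) r.
r = h · ρ_c / (ρ_m − ρ_c) = 886 m × 2.83 / (3.37 − 2.83) = 4640 m.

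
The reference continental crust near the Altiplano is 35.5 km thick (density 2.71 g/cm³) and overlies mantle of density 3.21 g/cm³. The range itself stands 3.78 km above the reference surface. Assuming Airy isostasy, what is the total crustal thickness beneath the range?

59.8 km

Root depth r = h ρ_c / (ρ_m − ρ_c) = 3.78 km × 2.71 / 0.5 = 20.49 km.
Total thickness = T + h + r = 35.5 km + 3.78 km + 20.49 km = 59.8 km.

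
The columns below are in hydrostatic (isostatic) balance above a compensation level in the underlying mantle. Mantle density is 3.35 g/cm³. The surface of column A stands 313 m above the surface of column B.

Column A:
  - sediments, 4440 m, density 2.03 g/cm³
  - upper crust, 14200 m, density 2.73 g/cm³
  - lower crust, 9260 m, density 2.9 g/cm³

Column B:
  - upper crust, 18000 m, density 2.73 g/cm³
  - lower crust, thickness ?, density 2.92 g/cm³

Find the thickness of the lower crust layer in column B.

15400 m

Take the compensation level at the base of the deeper column (depth z_c below the surface of column A) and equate Σ ρ_i t_i down to z_c; mantle fills any gap and the z_c terms cancel.
Column A: 4440×2.03 + 14200×2.73 + 9260×2.9 + (z_c − 27900)×3.35
Column B: 313×0 + 18000×2.73 + x×2.92 + (z_c − 313 − 18000 − x)×3.35
The z_c×3.35 term appears on both sides and cancels. Collect the known terms of each column as K = Σ(ρt)_known − 3.35 × (depth of known layers): K_A = 74633.2 − 3.35×27900 = −18831.8; K_B = 49140 − 3.35×(313 + 18000) = −12208.55.
Balance: K_A = K_B − x×(3.35 − 2.92), so x = (K_B − K_A)/(3.35 − 2.92) = 6623.25/0.43 = 15400 m.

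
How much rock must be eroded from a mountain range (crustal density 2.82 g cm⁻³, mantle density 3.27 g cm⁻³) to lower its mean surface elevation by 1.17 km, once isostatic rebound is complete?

Net drop Δ = e − u = e − e ρ_c/ρ_m = e (ρ_m − ρ_c)/ρ_m.
e = Δ ρ_m/(ρ_m − ρ_c) = 1.17 km × 3.27/0.45 = 8.5 km.

8.5 km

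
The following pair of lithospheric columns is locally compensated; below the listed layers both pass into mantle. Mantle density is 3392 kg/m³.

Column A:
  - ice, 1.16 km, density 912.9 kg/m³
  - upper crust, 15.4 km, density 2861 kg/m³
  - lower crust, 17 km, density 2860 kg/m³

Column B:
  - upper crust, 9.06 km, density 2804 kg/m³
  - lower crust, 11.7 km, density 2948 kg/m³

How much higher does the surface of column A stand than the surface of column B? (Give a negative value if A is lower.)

2.82 km

For any compensation level in the mantle, the mantle terms cancel and isostasy reduces to e = (Σt_A − Σt_B) − (Σ(ρt)_A − Σ(ρt)_B) / ρ_m.
Σt_A = 33.56 km; Σt_B = 20.76 km; Σ(ρt)_A = 93738.364; Σ(ρt)_B = 59895.84 (in km·kg/m³).
e = (33.56 − 20.76) − (93738.364 − 59895.84) / 3392 = 2.82 km.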